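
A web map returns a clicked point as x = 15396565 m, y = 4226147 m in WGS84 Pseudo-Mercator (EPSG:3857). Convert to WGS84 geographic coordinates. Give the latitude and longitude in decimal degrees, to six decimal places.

R = 6378137 m. λ = x/R = 138.30969662°.
φ = 2·arctan(exp(y/R)) − 90° = 2·arctan(1.93983) − 90° = 35.45690227°.

lat 35.456902°, lon 138.309697°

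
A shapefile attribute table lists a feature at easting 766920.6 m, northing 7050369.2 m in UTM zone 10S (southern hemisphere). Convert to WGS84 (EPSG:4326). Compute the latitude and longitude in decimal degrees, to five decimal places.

lat -26.64240°, lon -120.31870°

Zone 10S: λ₀ = -123°, k₀ = 0.9996, false easting 500000 m, false northing 10000000 m.
Meridian distance M = (N − FN)/k₀ = -2950811.1 m.
Inverse transverse Mercator on WGS84 gives φ = -26.64240036°, λ = -120.31870044°.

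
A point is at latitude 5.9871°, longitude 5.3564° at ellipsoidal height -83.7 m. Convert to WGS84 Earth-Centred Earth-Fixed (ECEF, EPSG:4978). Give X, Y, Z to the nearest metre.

X 6315794 m, Y 592170 m, Z 660830 m

WGS84: a = 6378137 m, e² = 0.006694380; N(φ) = a/√(1−e²sin²φ) = 6378369.276 m.
X = (N+h)·cosφ·cosλ = 6315794.403 m; Y = (N+h)·cosφ·sinλ = 592169.661 m; Z = (N(1−e²)+h)·sinφ = 660830.461 m.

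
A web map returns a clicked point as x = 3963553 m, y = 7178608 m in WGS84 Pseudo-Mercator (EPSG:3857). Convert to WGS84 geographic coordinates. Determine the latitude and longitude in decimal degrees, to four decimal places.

lat 54.0446°, lon 35.6052°

R = 6378137 m. λ = x/R = 35.60520239°.
φ = 2·arctan(exp(y/R)) − 90° = 2·arctan(3.08176) − 90° = 54.04460248°.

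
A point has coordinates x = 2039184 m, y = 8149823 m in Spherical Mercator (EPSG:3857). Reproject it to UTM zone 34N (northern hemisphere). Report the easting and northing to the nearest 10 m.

E 345320 m, N 6527370 m

Web Mercator inverse (R = 6378137 m) → φ = 58.85830044°, λ = 18.31830154°.
UTM 34N forward: E = 345323.953 m, N = 6527372.859 m.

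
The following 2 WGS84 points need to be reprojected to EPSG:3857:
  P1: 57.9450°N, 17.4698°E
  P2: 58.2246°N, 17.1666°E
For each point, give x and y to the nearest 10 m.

P1: x 1944730 m, y 7955770 m; P2: x 1910980 m, y 8014650 m

Web Mercator: x = R·λ, y = R·ln tan(π/4+φ/2), R = 6378137 m.
P1 (57.9450°, 17.4698°) → (1944729.240, 7955772.616) m.
P2 (58.2246°, 17.1666°) → (1910977.171, 8014647.718) m.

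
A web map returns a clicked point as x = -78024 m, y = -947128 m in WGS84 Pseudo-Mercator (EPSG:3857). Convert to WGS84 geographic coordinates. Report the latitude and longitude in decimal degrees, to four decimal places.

lat -8.4771°, lon -0.7009°

R = 6378137 m. λ = x/R = -0.70090152°.
φ = 2·arctan(exp(y/R)) − 90° = 2·arctan(0.86200) − 90° = -8.47709773°.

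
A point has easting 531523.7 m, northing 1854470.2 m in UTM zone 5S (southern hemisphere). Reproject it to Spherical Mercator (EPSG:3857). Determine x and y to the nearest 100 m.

x -16921800 m, y -12278100 m

Unproject from UTM 5S (λ₀ = -153°) → φ = -73.40149977°, λ = -152.01130081°.
Web Mercator (R = 6378137 m): x = -16921820.601 m, y = -12278127.981 m.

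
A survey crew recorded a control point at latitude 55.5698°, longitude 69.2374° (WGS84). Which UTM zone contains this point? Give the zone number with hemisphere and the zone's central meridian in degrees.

Zone 42N, central meridian 69°

UTM zone = ⌊(λ + 180)/6⌋ + 1; 69.2374° ∈ [66°, 72°) → zone 42.
Hemisphere: N (φ ≥ 0).
Central meridian λ₀ = 6×42 − 183 = 69°.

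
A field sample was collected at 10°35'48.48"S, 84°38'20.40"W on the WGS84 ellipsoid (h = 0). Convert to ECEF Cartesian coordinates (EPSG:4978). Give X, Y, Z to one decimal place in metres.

WGS84: a = 6378137 m, e² = 0.006694380; N(φ) = a/√(1−e²sin²φ) = 6378859.096 m.
X = (N+h)·cosφ·cosλ = 585816.767 m; Y = (N+h)·cosφ·sinλ = -6242645.017 m; Z = (N(1−e²)+h)·sinφ = -1165196.721 m.

X 585816.8 m, Y -6242645.0 m, Z -1165196.7 m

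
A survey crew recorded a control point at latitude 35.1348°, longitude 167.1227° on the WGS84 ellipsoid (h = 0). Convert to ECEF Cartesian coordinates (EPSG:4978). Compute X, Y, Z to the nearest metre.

WGS84: a = 6378137 m, e² = 0.006694380; N(φ) = a/√(1−e²sin²φ) = 6385219.571 m.
X = (N+h)·cosφ·cosλ = -5090503.226 m; Y = (N+h)·cosφ·sinλ = 1163758.473 m; Z = (N(1−e²)+h)·sinφ = 3650107.190 m.

X -5090503 m, Y 1163758 m, Z 3650107 m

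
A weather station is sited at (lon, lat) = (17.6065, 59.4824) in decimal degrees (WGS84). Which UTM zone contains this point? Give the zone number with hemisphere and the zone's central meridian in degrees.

UTM zone = ⌊(λ + 180)/6⌋ + 1; 17.6065° ∈ [12°, 18°) → zone 33.
Hemisphere: N (φ ≥ 0).
Central meridian λ₀ = 6×33 − 183 = 15°.

Zone 33N, central meridian 15°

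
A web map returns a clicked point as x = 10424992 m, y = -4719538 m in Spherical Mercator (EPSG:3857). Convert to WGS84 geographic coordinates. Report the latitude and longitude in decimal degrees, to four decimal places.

R = 6378137 m. λ = x/R = 93.64929650°.
φ = 2·arctan(exp(y/R)) − 90° = 2·arctan(0.47714) − 90° = -38.98510349°.

lat -38.9851°, lon 93.6493°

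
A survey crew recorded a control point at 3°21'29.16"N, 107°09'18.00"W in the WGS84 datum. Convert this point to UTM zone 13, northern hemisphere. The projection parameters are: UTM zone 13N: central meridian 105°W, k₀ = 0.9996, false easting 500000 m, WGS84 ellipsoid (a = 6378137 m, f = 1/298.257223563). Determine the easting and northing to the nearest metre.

Zone 13 central meridian λ₀ = 6×13 − 183 = -105°; Δλ = -2.1550°.
Transverse Mercator on WGS84 with k₀ = 0.9996 gives E = 260555.002 m, N = 371439.076 m.

E 260555 m, N 371439 m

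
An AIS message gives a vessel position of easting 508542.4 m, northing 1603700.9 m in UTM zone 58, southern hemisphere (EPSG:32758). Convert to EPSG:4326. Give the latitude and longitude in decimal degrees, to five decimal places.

Zone 58S: λ₀ = 165°, k₀ = 0.9996, false easting 500000 m, false northing 10000000 m.
Meridian distance M = (N − FN)/k₀ = -8399659.0 m.
Inverse transverse Mercator on WGS84 gives φ = -75.65129957°, λ = 165.30879819°.

lat -75.65130°, lon 165.30880°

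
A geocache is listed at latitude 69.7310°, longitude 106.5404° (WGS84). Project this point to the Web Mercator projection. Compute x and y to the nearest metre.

Web Mercator is spherical with R = a = 6378137 m.
x = R·λ = 6378137 × 1.859480766 = 11860023.077 m.
y = R·ln tan(π/4 + φ/2) = 6378137 × 1.721775820 = 10981722.061 m.

x 11860023 m, y 10981722 m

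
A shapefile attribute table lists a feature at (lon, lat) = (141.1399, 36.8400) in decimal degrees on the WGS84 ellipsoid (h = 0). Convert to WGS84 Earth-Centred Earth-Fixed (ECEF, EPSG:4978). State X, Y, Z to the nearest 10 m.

X -3979570 m, Y 3206530 m, Z 3803200 m

WGS84: a = 6378137 m, e² = 0.006694380; N(φ) = a/√(1−e²sin²φ) = 6385825.769 m.
X = (N+h)·cosφ·cosλ = -3979569.491 m; Y = (N+h)·cosφ·sinλ = 3206534.664 m; Z = (N(1−e²)+h)·sinφ = 3803197.540 m.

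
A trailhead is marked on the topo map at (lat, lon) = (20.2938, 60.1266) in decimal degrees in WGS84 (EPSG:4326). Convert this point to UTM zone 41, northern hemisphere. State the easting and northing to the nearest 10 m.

E 199890 m, N 2246610 m

Zone 41 central meridian λ₀ = 6×41 − 183 = 63°; Δλ = -2.8734°.
Transverse Mercator on WGS84 with k₀ = 0.9996 gives E = 199892.743 m, N = 2246605.297 m.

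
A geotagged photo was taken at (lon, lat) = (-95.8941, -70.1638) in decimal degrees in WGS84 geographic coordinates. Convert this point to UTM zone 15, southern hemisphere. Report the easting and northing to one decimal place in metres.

Zone 15 central meridian λ₀ = 6×15 − 183 = -93°; Δλ = -2.8941°.
Transverse Mercator on WGS84 with k₀ = 0.9996 gives E = 390431.899 m, N = 2213256.424 m.

E 390431.9 m, N 2213256.4 m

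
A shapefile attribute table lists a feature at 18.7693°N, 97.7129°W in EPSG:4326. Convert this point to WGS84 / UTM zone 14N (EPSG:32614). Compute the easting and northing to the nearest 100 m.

E 635700 m, N 2075800 m

Zone 14 central meridian λ₀ = 6×14 − 183 = -99°; Δλ = +1.2871°.
Transverse Mercator on WGS84 with k₀ = 0.9996 gives E = 635661.842 m, N = 2075791.665 m.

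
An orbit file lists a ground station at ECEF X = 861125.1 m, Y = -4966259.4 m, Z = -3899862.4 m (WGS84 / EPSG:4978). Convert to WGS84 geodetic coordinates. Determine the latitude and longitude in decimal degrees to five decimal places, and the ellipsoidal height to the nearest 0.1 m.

λ = atan2(Y, X) = -80.16299971°; p = √(X²+Y²) = 5040364.0 m.
Bowring's method on WGS84 (a = 6378137 m, b = 6356752.314 m) gives φ = -37.91639970°, h = 2822.998 m.

lat -37.91640°, lon -80.16300°, h 2823.0 m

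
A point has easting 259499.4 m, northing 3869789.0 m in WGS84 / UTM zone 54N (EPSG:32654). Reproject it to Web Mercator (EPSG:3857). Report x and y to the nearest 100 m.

x 15402900 m, y 4156000 m

Unproject from UTM 54N (λ₀ = 141°) → φ = 34.94209966°, λ = 138.36660017°.
Web Mercator (R = 6378137 m): x = 15402899.474 m, y = 4156015.500 m.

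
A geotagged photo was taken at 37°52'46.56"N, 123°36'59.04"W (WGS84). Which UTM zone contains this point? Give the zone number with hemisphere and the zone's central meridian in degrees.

UTM zone = ⌊(λ + 180)/6⌋ + 1; -123.6164° ∈ [-126°, -120°) → zone 10.
Hemisphere: N (φ ≥ 0).
Central meridian λ₀ = 6×10 − 183 = -123°.

Zone 10N, central meridian -123°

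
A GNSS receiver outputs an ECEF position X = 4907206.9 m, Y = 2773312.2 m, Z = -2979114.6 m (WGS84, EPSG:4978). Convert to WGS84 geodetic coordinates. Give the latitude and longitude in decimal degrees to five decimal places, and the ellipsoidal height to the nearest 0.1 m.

λ = atan2(Y, X) = 29.47299991°; p = √(X²+Y²) = 5636660.4 m.
Bowring's method on WGS84 (a = 6378137 m, b = 6356752.314 m) gives φ = -28.01680000°, h = 2055.661 m.

lat -28.01680°, lon 29.47300°, h 2055.7 m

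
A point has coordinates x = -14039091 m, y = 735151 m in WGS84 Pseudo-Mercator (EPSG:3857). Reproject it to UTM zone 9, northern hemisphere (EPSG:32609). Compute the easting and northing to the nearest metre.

Web Mercator inverse (R = 6378137 m) → φ = 6.58939974°, λ = -126.11530020°.
UTM 9N forward: E = 819020.571 m, N = 729280.985 m.

E 819021 m, N 729281 m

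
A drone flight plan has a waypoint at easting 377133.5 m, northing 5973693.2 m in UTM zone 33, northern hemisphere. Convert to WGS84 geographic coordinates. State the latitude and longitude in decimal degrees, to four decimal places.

Zone 33N: λ₀ = 15°, k₀ = 0.9996, false easting 500000 m.
Meridian distance M = (N − FN)/k₀ = 5976083.6 m.
Inverse transverse Mercator on WGS84 gives φ = 53.89709996°, λ = 13.13010030°.

lat 53.8971°, lon 13.1301°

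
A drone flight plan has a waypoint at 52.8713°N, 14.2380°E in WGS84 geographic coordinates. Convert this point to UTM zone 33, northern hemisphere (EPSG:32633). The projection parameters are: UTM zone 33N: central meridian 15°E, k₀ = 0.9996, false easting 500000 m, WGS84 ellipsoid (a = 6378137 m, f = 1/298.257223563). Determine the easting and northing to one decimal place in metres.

E 448710.4 m, N 5858225.8 m

Zone 33 central meridian λ₀ = 6×33 − 183 = 15°; Δλ = -0.7620°.
Transverse Mercator on WGS84 with k₀ = 0.9996 gives E = 448710.372 m, N = 5858225.798 m.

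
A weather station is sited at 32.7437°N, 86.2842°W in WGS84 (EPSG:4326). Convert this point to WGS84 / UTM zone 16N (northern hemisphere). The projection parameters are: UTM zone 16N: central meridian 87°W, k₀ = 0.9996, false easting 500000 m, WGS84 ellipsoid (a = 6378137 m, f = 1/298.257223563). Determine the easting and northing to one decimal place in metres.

E 567060.4 m, N 3623100.7 m

Zone 16 central meridian λ₀ = 6×16 − 183 = -87°; Δλ = +0.7158°.
Transverse Mercator on WGS84 with k₀ = 0.9996 gives E = 567060.444 m, N = 3623100.665 m.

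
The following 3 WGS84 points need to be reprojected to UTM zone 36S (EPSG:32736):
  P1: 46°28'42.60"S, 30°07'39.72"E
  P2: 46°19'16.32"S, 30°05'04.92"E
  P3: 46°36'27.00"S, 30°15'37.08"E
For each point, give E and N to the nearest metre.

P1: E 279521 m, N 4848777 m; P2: E 275576 m, N 4866133 m; P3: E 290197 m, N 4834805 m

UTM zone 36S: λ₀ = 33°, k₀ = 0.9996.
P1 (-46.4785°, 30.1277°) → (279520.800, 4848776.692) m.
P2 (-46.3212°, 30.0847°) → (275575.701, 4866132.964) m.
P3 (-46.6075°, 30.2603°) → (290196.726, 4834805.139) m.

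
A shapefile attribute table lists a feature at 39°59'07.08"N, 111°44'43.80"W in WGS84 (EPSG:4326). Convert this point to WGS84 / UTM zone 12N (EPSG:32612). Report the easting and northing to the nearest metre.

Zone 12 central meridian λ₀ = 6×12 − 183 = -111°; Δλ = -0.7455°.
Transverse Mercator on WGS84 with k₀ = 0.9996 gives E = 436350.384 m, N = 4426391.761 m.

E 436350 m, N 4426392 m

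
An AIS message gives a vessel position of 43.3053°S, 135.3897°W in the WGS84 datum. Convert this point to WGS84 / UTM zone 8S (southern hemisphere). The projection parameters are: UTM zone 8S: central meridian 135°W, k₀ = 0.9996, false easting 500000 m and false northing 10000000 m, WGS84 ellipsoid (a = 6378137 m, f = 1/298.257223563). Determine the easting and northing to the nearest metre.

E 468394 m, N 5205208 m

Zone 8 central meridian λ₀ = 6×8 − 183 = -135°; Δλ = -0.3897°.
Transverse Mercator on WGS84 with k₀ = 0.9996 gives E = 468393.898 m, N = 5205207.527 m.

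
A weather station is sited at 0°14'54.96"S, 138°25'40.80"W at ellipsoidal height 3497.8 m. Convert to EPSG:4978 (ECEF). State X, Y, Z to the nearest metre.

X -4774200 m, Y -4234562 m, Z -27504 m

WGS84: a = 6378137 m, e² = 0.006694380; N(φ) = a/√(1−e²sin²φ) = 6378137.402 m.
X = (N+h)·cosφ·cosλ = -4774199.666 m; Y = (N+h)·cosφ·sinλ = -4234562.400 m; Z = (N(1−e²)+h)·sinφ = -27503.857 m.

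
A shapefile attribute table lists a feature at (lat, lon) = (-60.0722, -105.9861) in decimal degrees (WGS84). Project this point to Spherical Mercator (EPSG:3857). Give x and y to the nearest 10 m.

Web Mercator is spherical with R = a = 6378137 m.
x = R·λ = 6378137 × -1.849806406 = -11798318.683 m.
y = R·ln tan(π/4 + φ/2) = 6378137 × -1.319480907 = -8415829.996 m.

x -11798320 m, y -8415830 m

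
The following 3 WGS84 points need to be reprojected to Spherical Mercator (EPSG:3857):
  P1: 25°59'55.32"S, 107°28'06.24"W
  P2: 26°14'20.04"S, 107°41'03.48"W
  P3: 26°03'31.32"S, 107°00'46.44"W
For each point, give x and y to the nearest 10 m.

P1: x -11963330 m, y -2998920 m; P2: x -11987360 m, y -3028700 m; P3: x -11912620 m, y -3006350 m

Web Mercator: x = R·λ, y = R·ln tan(π/4+φ/2), R = 6378137 m.
P1 (-25.9987°, -107.4684°) → (-11963327.564, -2998919.934) m.
P2 (-26.2389°, -107.6843°) → (-11987361.442, -3028699.945) m.
P3 (-26.0587°, -107.0129°) → (-11912621.536, -3006353.008) m.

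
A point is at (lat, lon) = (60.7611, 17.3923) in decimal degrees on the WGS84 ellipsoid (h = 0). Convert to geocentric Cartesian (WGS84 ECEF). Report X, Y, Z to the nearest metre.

WGS84: a = 6378137 m, e² = 0.006694380; N(φ) = a/√(1−e²sin²φ) = 6394454.720 m.
X = (N+h)·cosφ·cosλ = 2980585.893 m; Y = (N+h)·cosφ·sinλ = 933619.118 m; Z = (N(1−e²)+h)·sinφ = 5542388.504 m.

X 2980586 m, Y 933619 m, Z 5542389 m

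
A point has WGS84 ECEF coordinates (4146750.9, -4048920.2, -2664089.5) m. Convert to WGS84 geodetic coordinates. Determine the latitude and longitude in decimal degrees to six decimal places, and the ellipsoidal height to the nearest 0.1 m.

lat -24.833200°, lon -44.316100°, h 4219.3 m

λ = atan2(Y, X) = -44.31609993°; p = √(X²+Y²) = 5795627.5 m.
Bowring's method on WGS84 (a = 6378137 m, b = 6356752.314 m) gives φ = -24.83319965°, h = 4219.271 m.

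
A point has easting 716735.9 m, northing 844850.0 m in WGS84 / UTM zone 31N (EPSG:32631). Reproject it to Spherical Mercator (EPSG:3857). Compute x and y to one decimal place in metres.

x 552667.8 m, y 852866.5 m

Unproject from UTM 31N (λ₀ = 3°) → φ = 7.63869984°, λ = 4.96469969°.
Web Mercator (R = 6378137 m): x = 552667.841 m, y = 852866.457 m.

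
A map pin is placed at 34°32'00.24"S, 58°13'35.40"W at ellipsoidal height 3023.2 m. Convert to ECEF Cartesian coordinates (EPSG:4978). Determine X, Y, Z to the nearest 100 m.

WGS84: a = 6378137 m, e² = 0.006694380; N(φ) = a/√(1−e²sin²φ) = 6385008.759 m.
X = (N+h)·cosφ·cosλ = 2771001.385 m; Y = (N+h)·cosφ·sinλ = -4473786.586 m; Z = (N(1−e²)+h)·sinφ = -3597058.627 m.

X 2771000 m, Y -4473800 m, Z -3597100 m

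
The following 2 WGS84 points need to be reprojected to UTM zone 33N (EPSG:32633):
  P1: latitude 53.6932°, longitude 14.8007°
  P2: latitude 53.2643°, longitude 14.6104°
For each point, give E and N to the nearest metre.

UTM zone 33N: λ₀ = 15°, k₀ = 0.9996.
P1 (53.6932°, 14.8007°) → (486840.115, 5949406.268) m.
P2 (53.2643°, 14.6104°) → (474013.802, 5901743.185) m.

P1: E 486840 m, N 5949406 m; P2: E 474014 m, N 5901743 m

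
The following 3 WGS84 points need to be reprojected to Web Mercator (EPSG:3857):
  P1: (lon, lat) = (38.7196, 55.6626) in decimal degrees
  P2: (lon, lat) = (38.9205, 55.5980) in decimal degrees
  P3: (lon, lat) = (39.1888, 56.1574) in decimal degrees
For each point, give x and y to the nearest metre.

P1: x 4310246 m, y 7491540 m; P2: x 4332610 m, y 7478802 m; P3: x 4362477 m, y 7589814 m

Web Mercator: x = R·λ, y = R·ln tan(π/4+φ/2), R = 6378137 m.
P1 (55.6626°, 38.7196°) → (4310246.156, 7491539.977) m.
P2 (55.5980°, 38.9205°) → (4332610.241, 7478801.533) m.
P3 (56.1574°, 39.1888°) → (4362477.261, 7589813.566) m.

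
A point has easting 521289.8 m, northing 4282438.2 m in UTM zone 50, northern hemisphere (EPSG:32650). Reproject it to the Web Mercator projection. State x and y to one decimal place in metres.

x 13051631.5 m, y 4677406.3 m

Unproject from UTM 50N (λ₀ = 117°) → φ = 38.69030013°, λ = 117.24480031°.
Web Mercator (R = 6378137 m): x = 13051631.469 m, y = 4677406.314 m.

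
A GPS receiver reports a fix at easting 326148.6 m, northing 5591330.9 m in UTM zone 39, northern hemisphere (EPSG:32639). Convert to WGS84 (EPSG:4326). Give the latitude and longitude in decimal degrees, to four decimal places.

lat 50.4482°, lon 48.5512°

Zone 39N: λ₀ = 51°, k₀ = 0.9996, false easting 500000 m.
Meridian distance M = (N − FN)/k₀ = 5593568.3 m.
Inverse transverse Mercator on WGS84 gives φ = 50.44819969°, λ = 48.55120026°.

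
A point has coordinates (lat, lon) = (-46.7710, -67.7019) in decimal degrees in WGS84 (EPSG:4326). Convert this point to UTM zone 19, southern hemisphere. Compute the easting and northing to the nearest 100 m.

Zone 19 central meridian λ₀ = 6×19 − 183 = -69°; Δλ = +1.2981°.
Transverse Mercator on WGS84 with k₀ = 0.9996 gives E = 599109.156 m, N = 4819465.215 m.

E 599100 m, N 4819500 m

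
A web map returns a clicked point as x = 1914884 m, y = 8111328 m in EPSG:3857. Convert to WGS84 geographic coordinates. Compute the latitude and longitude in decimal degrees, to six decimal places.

lat 58.679002°, lon 17.201696°

R = 6378137 m. λ = x/R = 17.20169565°.
φ = 2·arctan(exp(y/R)) − 90° = 2·arctan(3.56705) − 90° = 58.67900201°.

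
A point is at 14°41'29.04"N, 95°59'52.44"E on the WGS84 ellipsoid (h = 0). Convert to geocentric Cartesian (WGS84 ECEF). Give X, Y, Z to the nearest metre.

WGS84: a = 6378137 m, e² = 0.006694380; N(φ) = a/√(1−e²sin²φ) = 6379510.589 m.
X = (N+h)·cosφ·cosλ = -644813.706 m; Y = (N+h)·cosφ·sinλ = 6137156.383 m; Z = (N(1−e²)+h)·sinφ = 1607094.259 m.

X -644814 m, Y 6137156 m, Z 1607094 m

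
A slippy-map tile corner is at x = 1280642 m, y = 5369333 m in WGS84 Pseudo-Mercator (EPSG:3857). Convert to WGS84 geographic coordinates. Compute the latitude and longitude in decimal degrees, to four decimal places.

R = 6378137 m. λ = x/R = 11.50420282°.
φ = 2·arctan(exp(y/R)) − 90° = 2·arctan(2.32062) − 90° = 43.37569881°.

lat 43.3757°, lon 11.5042°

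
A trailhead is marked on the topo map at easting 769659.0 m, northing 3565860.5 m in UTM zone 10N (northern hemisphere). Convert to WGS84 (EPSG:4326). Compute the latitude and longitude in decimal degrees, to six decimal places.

lat 32.197000°, lon -120.139500°

Zone 10N: λ₀ = -123°, k₀ = 0.9996, false easting 500000 m.
Meridian distance M = (N − FN)/k₀ = 3567287.4 m.
Inverse transverse Mercator on WGS84 gives φ = 32.19699979°, λ = -120.13949995°.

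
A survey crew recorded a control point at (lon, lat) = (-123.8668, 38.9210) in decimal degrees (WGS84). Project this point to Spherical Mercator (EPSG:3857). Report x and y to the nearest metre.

Web Mercator is spherical with R = a = 6378137 m.
x = R·λ = 6378137 × -2.161883494 = -13788789.102 m.
y = R·ln tan(π/4 + φ/2) = 6378137 × 0.738516876 = 4710361.810 m.

x -13788789 m, y 4710362 m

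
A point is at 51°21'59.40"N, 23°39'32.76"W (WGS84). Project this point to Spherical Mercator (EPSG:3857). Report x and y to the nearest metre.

Web Mercator is spherical with R = a = 6378137 m.
x = R·λ = 6378137 × -0.412929193 = -2633718.965 m.
y = R·ln tan(π/4 + φ/2) = 6378137 × 1.048328247 = 6686381.183 m.

x -2633719 m, y 6686381 m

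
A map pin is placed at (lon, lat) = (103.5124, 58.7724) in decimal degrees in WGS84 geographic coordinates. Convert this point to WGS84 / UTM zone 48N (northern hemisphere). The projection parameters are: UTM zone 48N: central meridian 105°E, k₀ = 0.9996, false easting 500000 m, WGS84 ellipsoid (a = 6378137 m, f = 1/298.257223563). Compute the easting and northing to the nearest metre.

Zone 48 central meridian λ₀ = 6×48 − 183 = 105°; Δλ = -1.4876°.
Transverse Mercator on WGS84 with k₀ = 0.9996 gives E = 413975.076 m, N = 6515664.113 m.

E 413975 m, N 6515664 m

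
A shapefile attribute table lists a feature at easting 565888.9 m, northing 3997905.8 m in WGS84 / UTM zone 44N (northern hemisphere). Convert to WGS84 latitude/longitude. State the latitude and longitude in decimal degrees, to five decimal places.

Zone 44N: λ₀ = 81°, k₀ = 0.9996, false easting 500000 m.
Meridian distance M = (N − FN)/k₀ = 3999505.6 m.
Inverse transverse Mercator on WGS84 gives φ = 36.12359959°, λ = 81.73220035°.

lat 36.12360°, lon 81.73220°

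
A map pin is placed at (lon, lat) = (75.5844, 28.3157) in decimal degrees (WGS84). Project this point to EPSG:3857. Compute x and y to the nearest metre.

Web Mercator is spherical with R = a = 6378137 m.
x = R·λ = 6378137 × 1.319196643 = 8414016.920 m.
y = R·ln tan(π/4 + φ/2) = 6378137 × 0.515641943 = 3288834.958 m.

x 8414017 m, y 3288835 m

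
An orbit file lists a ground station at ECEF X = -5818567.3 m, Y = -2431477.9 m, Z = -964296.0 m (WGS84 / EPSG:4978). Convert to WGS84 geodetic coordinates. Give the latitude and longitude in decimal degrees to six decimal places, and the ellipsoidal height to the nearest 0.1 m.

lat -8.751600°, lon -157.320800°, h 1827.1 m

λ = atan2(Y, X) = -157.32079984°; p = √(X²+Y²) = 6306172.4 m.
Bowring's method on WGS84 (a = 6378137 m, b = 6356752.314 m) gives φ = -8.75159963°, h = 1827.107 m.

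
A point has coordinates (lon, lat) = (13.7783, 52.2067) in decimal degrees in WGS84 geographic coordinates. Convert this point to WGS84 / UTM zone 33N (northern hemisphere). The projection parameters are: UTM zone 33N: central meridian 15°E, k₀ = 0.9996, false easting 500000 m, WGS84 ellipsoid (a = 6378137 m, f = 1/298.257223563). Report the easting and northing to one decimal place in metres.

Zone 33 central meridian λ₀ = 6×33 − 183 = 15°; Δλ = -1.2217°.
Transverse Mercator on WGS84 with k₀ = 0.9996 gives E = 416518.034 m, N = 5784731.753 m.

E 416518.0 m, N 5784731.8 m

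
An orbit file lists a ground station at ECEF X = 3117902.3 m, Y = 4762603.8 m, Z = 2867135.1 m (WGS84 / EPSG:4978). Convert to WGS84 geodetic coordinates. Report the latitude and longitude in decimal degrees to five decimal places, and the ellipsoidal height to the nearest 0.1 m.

λ = atan2(Y, X) = 56.78869984°; p = √(X²+Y²) = 5692425.6 m.
Bowring's method on WGS84 (a = 6378137 m, b = 6356752.314 m) gives φ = 26.88819984°, h = -82.759 m.

lat 26.88820°, lon 56.78870°, h -82.8 m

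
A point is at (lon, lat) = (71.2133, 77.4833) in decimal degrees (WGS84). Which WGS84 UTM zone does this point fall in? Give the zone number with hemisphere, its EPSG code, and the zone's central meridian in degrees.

Zone 42N (EPSG:32642), central meridian 69°

UTM zone = ⌊(λ + 180)/6⌋ + 1; 71.2133° ∈ [66°, 72°) → zone 42.
Hemisphere: N (φ ≥ 0).
Central meridian λ₀ = 6×42 − 183 = 69°.
EPSG code: 32642.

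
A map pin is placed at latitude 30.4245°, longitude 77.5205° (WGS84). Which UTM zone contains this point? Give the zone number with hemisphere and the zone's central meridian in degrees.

Zone 43N, central meridian 75°

UTM zone = ⌊(λ + 180)/6⌋ + 1; 77.5205° ∈ [72°, 78°) → zone 43.
Hemisphere: N (φ ≥ 0).
Central meridian λ₀ = 6×43 − 183 = 75°.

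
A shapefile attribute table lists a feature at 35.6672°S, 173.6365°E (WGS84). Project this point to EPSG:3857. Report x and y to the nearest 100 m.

x 19329100 m, y -4254900 m

Web Mercator is spherical with R = a = 6378137 m.
x = R·λ = 6378137 × 3.030528627 = 19329126.763 m.
y = R·ln tan(π/4 + φ/2) = 6378137 × -0.667110898 = -4254924.703 m.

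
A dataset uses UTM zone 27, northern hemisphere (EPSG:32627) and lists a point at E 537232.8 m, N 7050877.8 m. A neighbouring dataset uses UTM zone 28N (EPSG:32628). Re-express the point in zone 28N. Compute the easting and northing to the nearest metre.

E 239626 m, N 7061353 m

UTM 27N → geographic: φ = 63.58400037°, λ = -20.24990099°.
UTM 28N (λ₀ = -15°) forward: E = 239625.740 m, N = 7061353.258 m.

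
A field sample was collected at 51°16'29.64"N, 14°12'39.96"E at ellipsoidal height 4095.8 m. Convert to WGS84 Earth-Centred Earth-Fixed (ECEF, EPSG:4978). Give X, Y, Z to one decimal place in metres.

X 3878346.9 m, Y 982172.1 m, Z 4955929.3 m

WGS84: a = 6378137 m, e² = 0.006694380; N(φ) = a/√(1−e²sin²φ) = 6391170.685 m.
X = (N+h)·cosφ·cosλ = 3878346.871 m; Y = (N+h)·cosφ·sinλ = 982172.136 m; Z = (N(1−e²)+h)·sinφ = 4955929.320 m.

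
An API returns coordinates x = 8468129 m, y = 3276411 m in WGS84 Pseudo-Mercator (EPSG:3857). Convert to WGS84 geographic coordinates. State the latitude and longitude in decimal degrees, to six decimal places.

R = 6378137 m. λ = x/R = 76.07049709°.
φ = 2·arctan(exp(y/R)) − 90° = 2·arctan(1.67145) − 90° = 28.21740231°.

lat 28.217402°, lon 76.070497°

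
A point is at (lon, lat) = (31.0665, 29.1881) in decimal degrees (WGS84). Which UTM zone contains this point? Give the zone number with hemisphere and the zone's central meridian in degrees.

UTM zone = ⌊(λ + 180)/6⌋ + 1; 31.0665° ∈ [30°, 36°) → zone 36.
Hemisphere: N (φ ≥ 0).
Central meridian λ₀ = 6×36 − 183 = 33°.

Zone 36N, central meridian 33°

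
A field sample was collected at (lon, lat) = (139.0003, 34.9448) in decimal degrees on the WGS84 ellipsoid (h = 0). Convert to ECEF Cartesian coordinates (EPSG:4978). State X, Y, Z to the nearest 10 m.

X -3950120 m, Y 3433750 m, Z 3632850 m

WGS84: a = 6378137 m, e² = 0.006694380; N(φ) = a/√(1−e²sin²φ) = 6385152.790 m.
X = (N+h)·cosφ·cosλ = -3950120.332 m; Y = (N+h)·cosφ·sinλ = 3433750.906 m; Z = (N(1−e²)+h)·sinφ = 3632848.820 m.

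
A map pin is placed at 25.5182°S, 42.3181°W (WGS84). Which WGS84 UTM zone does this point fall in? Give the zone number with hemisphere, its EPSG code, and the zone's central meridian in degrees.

Zone 23S (EPSG:32723), central meridian -45°

UTM zone = ⌊(λ + 180)/6⌋ + 1; -42.3181° ∈ [-48°, -42°) → zone 23.
Hemisphere: S (φ < 0).
Central meridian λ₀ = 6×23 − 183 = -45°.
EPSG code: 32723.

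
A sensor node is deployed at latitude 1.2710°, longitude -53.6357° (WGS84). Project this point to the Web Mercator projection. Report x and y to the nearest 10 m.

Web Mercator is spherical with R = a = 6378137 m.
x = R·λ = 6378137 × -0.936119562 = -5970698.812 m.
y = R·ln tan(π/4 + φ/2) = 6378137 × 0.022184954 = 141498.678 m.

x -5970700 m, y 141500 m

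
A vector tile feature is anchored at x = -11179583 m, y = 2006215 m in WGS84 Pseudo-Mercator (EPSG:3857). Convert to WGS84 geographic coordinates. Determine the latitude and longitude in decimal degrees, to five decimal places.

R = 6378137 m. λ = x/R = -100.42790279°.
φ = 2·arctan(exp(y/R)) − 90° = 2·arctan(1.36964) − 90° = 17.73209998°.

lat 17.73210°, lon -100.42790°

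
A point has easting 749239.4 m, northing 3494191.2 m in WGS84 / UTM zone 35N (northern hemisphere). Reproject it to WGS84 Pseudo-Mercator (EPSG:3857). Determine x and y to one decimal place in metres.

Unproject from UTM 35N (λ₀ = 27°) → φ = 31.55579998°, λ = 29.62570040°.
Web Mercator (R = 6378137 m): x = 3297917.882 m, y = 3705142.672 m.

x 3297917.9 m, y 3705142.7 m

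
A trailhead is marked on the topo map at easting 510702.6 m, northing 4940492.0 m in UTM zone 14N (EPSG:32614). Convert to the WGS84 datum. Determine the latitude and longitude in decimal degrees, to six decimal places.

Zone 14N: λ₀ = -99°, k₀ = 0.9996, false easting 500000 m.
Meridian distance M = (N − FN)/k₀ = 4942469.0 m.
Inverse transverse Mercator on WGS84 gives φ = 44.61770006°, λ = -98.86510061°.

lat 44.617700°, lon -98.865101°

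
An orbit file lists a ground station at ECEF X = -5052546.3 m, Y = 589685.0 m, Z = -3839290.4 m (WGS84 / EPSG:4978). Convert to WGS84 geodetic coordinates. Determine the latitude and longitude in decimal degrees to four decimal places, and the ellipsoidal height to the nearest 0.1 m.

λ = atan2(Y, X) = 173.34309952°; p = √(X²+Y²) = 5086841.1 m.
Bowring's method on WGS84 (a = 6378137 m, b = 6356752.314 m) gives φ = -37.22879997°, h = 2725.152 m.

lat -37.2288°, lon 173.3431°, h 2725.2 m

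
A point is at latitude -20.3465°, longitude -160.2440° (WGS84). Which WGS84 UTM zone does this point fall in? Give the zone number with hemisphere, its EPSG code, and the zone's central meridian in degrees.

UTM zone = ⌊(λ + 180)/6⌋ + 1; -160.2440° ∈ [-162°, -156°) → zone 4.
Hemisphere: S (φ < 0).
Central meridian λ₀ = 6×4 − 183 = -159°.
EPSG code: 32704.

Zone 4S (EPSG:32704), central meridian -159°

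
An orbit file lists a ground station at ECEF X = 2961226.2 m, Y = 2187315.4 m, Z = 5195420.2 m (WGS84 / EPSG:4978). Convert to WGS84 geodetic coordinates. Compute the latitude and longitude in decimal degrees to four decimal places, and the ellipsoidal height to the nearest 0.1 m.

λ = atan2(Y, X) = 36.45149963°; p = √(X²+Y²) = 3681468.4 m.
Bowring's method on WGS84 (a = 6378137 m, b = 6356752.314 m) gives φ = 54.85990019°, h = 3666.065 m.

lat 54.8599°, lon 36.4515°, h 3666.1 m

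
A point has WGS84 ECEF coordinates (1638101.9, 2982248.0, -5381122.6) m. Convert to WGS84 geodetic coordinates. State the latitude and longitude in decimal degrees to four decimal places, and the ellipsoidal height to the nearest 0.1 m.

λ = atan2(Y, X) = 61.22070031°; p = √(X²+Y²) = 3402525.7 m.
Bowring's method on WGS84 (a = 6378137 m, b = 6356752.314 m) gives φ = -57.86800031°, h = 3766.923 m.

lat -57.8680°, lon 61.2207°, h 3766.9 m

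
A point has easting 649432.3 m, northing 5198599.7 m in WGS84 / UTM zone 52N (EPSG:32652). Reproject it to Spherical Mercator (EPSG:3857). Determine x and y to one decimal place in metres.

x 14578712.3 m, y 5929694.1 m

Unproject from UTM 52N (λ₀ = 129°) → φ = 46.92410026°, λ = 130.96280048°.
Web Mercator (R = 6378137 m): x = 14578712.263 m, y = 5929694.091 m.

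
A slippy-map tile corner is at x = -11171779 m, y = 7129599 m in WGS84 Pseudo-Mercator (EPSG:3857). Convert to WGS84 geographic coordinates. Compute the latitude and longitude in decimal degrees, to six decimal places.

lat 53.785300°, lon -100.357798°

R = 6378137 m. λ = x/R = -100.35779827°.
φ = 2·arctan(exp(y/R)) − 90° = 2·arctan(3.05818) − 90° = 53.78529953°.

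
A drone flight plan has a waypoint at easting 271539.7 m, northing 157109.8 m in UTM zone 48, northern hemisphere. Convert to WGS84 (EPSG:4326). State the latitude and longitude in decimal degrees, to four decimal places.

lat 1.4205°, lon 102.9467°

Zone 48N: λ₀ = 105°, k₀ = 0.9996, false easting 500000 m.
Meridian distance M = (N − FN)/k₀ = 157172.7 m.
Inverse transverse Mercator on WGS84 gives φ = 1.42050029°, λ = 102.94670010°.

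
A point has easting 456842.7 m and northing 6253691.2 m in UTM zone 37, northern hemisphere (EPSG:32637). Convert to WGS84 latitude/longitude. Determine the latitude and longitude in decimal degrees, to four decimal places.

lat 56.4258°, lon 38.3003°

Zone 37N: λ₀ = 39°, k₀ = 0.9996, false easting 500000 m.
Meridian distance M = (N − FN)/k₀ = 6256193.7 m.
Inverse transverse Mercator on WGS84 gives φ = 56.42580019°, λ = 38.30030058°.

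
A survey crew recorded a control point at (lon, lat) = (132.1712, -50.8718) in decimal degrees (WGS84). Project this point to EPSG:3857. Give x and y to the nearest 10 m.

Web Mercator is spherical with R = a = 6378137 m.
x = R·λ = 6378137 × 2.306822616 = 14713230.682 m.
y = R·ln tan(π/4 + φ/2) = 6378137 × -1.034572929 = -6598647.880 m.

x 14713230 m, y -6598650 m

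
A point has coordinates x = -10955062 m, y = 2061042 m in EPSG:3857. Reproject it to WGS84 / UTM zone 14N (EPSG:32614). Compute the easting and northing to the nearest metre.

Web Mercator inverse (R = 6378137 m) → φ = 18.20060141°, λ = -98.41099633°.
UTM 14N forward: E = 562283.477 m, N = 2012479.529 m.

E 562283 m, N 2012480 m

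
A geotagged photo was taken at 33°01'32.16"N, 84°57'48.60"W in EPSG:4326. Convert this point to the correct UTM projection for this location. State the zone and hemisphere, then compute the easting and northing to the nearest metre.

Longitude -84.9635° lies in the 6° band [-90°, -84°), giving zone 16; latitude is north of the equator, so 16N.
Zone 16 central meridian λ₀ = 6×16 − 183 = -87°; Δλ = +2.0365°.
Transverse Mercator on WGS84 with k₀ = 0.9996 gives E = 690202.772 m, N = 3655967.721 m.

Zone 16N: E 690203 m, N 3655968 m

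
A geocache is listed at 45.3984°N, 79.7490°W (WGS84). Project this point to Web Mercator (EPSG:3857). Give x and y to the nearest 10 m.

Web Mercator is spherical with R = a = 6378137 m.
x = R·λ = 6378137 × -1.391882625 = -8877618.071 m.
y = R·ln tan(π/4 + φ/2) = 6378137 × 0.891241596 = 5684460.996 m.

x -8877620 m, y 5684460 m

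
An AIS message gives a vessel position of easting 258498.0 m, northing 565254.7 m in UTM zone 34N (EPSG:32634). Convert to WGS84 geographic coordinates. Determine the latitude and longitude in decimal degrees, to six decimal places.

lat 5.110200°, lon 18.821600°

Zone 34N: λ₀ = 21°, k₀ = 0.9996, false easting 500000 m.
Meridian distance M = (N − FN)/k₀ = 565480.9 m.
Inverse transverse Mercator on WGS84 gives φ = 5.11019970°, λ = 18.82159958°.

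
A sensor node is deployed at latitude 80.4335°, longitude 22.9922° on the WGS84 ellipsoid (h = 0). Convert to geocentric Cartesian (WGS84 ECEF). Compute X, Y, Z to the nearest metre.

X 978980 m, Y 415395 m, Z 6267768 m

WGS84: a = 6378137 m, e² = 0.006694380; N(φ) = a/√(1−e²sin²φ) = 6398998.086 m.
X = (N+h)·cosφ·cosλ = 978980.059 m; Y = (N+h)·cosφ·sinλ = 415395.103 m; Z = (N(1−e²)+h)·sinφ = 6267768.022 m.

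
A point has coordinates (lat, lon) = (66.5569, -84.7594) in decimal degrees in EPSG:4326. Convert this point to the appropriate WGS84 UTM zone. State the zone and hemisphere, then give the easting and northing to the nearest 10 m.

Zone 16N: E 599450 m, N 7383770 m

Longitude -84.7594° lies in the 6° band [-90°, -84°), giving zone 16; latitude is north of the equator, so 16N.
Zone 16 central meridian λ₀ = 6×16 − 183 = -87°; Δλ = +2.2406°.
Transverse Mercator on WGS84 with k₀ = 0.9996 gives E = 599453.394 m, N = 7383770.337 m.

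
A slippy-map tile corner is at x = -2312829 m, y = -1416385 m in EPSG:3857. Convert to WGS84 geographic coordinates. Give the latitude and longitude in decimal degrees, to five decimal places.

R = 6378137 m. λ = x/R = -20.77649640°.
φ = 2·arctan(exp(y/R)) − 90° = 2·arctan(0.80086) − 90° = -12.62029761°.

lat -12.62030°, lon -20.77650°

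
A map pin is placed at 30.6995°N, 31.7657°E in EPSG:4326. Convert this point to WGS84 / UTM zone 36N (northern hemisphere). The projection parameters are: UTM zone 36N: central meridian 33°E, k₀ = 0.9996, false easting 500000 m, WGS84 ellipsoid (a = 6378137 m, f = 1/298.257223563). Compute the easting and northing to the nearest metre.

Zone 36 central meridian λ₀ = 6×36 − 183 = 33°; Δλ = -1.2343°.
Transverse Mercator on WGS84 with k₀ = 0.9996 gives E = 381793.949 m, N = 3396949.854 m.

E 381794 m, N 3396950 m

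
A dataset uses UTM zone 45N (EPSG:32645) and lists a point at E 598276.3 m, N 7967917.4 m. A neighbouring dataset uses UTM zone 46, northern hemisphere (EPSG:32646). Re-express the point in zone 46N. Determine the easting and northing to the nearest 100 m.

UTM 45N → geographic: φ = 71.79099965°, λ = 89.81869869°.
UTM 46N (λ₀ = 93°) forward: E = 389091.119 m, N = 7968546.293 m.

E 389100 m, N 7968500 m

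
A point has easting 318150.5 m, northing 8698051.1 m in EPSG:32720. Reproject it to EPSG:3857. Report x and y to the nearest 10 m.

x -7198910 m, y -1319840 m

Unproject from UTM 20S (λ₀ = -63°) → φ = -11.77260036°, λ = -64.66889975°.
Web Mercator (R = 6378137 m): x = -7198908.991 m, y = -1319839.708 m.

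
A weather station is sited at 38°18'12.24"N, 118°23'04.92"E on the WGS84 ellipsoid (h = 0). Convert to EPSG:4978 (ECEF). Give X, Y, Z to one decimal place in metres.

WGS84: a = 6378137 m, e² = 0.006694380; N(φ) = a/√(1−e²sin²φ) = 6386354.731 m.
X = (N+h)·cosφ·cosλ = -2382473.064 m; Y = (N+h)·cosφ·sinλ = 4409105.491 m; Z = (N(1−e²)+h)·sinφ = 3931926.946 m.

X -2382473.1 m, Y 4409105.5 m, Z 3931926.9 m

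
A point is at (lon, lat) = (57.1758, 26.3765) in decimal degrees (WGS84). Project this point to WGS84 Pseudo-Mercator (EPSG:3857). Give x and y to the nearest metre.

x 6364781 m, y 3045787 m

Web Mercator is spherical with R = a = 6378137 m.
x = R·λ = 6378137 × 0.997905962 = 6364780.942 m.
y = R·ln tan(π/4 + φ/2) = 6378137 × 0.477535572 = 3045787.303 m.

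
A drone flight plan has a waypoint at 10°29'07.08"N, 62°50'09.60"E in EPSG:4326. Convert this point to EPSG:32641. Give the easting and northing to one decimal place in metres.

Zone 41 central meridian λ₀ = 6×41 − 183 = 63°; Δλ = -0.1640°.
Transverse Mercator on WGS84 with k₀ = 0.9996 gives E = 482053.624 m, N = 1159074.435 m.

E 482053.6 m, N 1159074.4 m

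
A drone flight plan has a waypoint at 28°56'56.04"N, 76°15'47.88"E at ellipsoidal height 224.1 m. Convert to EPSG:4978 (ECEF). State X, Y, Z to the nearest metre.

X 1326401 m, Y 5426009 m, Z 3069055 m

WGS84: a = 6378137 m, e² = 0.006694380; N(φ) = a/√(1−e²sin²φ) = 6383144.591 m.
X = (N+h)·cosφ·cosλ = 1326401.107 m; Y = (N+h)·cosφ·sinλ = 5426009.109 m; Z = (N(1−e²)+h)·sinφ = 3069054.876 m.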